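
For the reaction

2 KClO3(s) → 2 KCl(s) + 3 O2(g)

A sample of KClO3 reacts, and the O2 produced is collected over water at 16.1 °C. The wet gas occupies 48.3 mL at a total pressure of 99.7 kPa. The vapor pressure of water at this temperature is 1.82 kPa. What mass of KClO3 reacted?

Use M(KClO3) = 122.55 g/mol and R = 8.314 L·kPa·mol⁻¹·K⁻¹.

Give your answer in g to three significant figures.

P(O2) = 99.7 − 1.82 = 97.88 kPa
n(O2) = PV/RT = (97.88 × 0.04830) / (8.314 × 289.25) = 0.001966 mol
n(KClO3) = (2/3) × 0.001966 = 0.001311 mol
m(KClO3) = 0.001311 × 122.55 = 0.1607 g

0.161 g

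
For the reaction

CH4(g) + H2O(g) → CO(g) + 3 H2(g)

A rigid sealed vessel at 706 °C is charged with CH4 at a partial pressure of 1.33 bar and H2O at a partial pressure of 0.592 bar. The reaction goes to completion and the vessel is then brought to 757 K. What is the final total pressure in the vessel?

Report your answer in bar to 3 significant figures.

2.40 bar

With V and T fixed, P_i ∝ n_i, so the mole ratios apply directly to partial pressures at 706 °C.
P(H2O) required for 1.33 bar of CH4 = (1/1) × 1.33 = 1.330 bar; available 0.592 bar, so H2O is limiting.
P(CH4) remaining = 1.33 − (1/1) × 0.592 = 0.7380 bar
P(gaseous products) = (1+3)/1 × 0.592 = 2.368 bar
P_total at 706 °C = 0.7380 + 2.368 = 3.106 bar
Scaling to 757 K: P = 3.106 × 757/979.15 = 2.401 bar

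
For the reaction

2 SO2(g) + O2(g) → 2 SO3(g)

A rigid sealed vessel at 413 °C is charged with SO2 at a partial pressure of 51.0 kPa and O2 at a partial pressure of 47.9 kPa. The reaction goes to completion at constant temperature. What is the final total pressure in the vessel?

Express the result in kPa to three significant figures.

73.4 kPa

Because the vessel is rigid and T is held at 413 °C, work the stoichiometry in partial pressures (P_i = n_iRT/V).
P(O2) required for 51.0 kPa of SO2 = (1/2) × 51.0 = 25.50 kPa; available 47.9 kPa, so SO2 is limiting.
P(O2) remaining = 47.9 − (1/2) × 51.0 = 22.40 kPa
P(gaseous products) = (2)/2 × 51.0 = 51.00 kPa
P_total at 413 °C = 22.40 + 51.00 = 73.40 kPa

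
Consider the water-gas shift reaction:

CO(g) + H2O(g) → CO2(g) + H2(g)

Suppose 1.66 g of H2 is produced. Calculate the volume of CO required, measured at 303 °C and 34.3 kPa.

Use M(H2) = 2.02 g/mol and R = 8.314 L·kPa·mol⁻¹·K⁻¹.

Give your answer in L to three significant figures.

115 L

n(H2) = 1.660 / 2.02 = 0.8218 mol
n(CO) = (1/1) × 0.8218 = 0.8218 mol
V = nRT/P = 0.8218 × 8.314 × 576.15 / 34.3 = 114.8 L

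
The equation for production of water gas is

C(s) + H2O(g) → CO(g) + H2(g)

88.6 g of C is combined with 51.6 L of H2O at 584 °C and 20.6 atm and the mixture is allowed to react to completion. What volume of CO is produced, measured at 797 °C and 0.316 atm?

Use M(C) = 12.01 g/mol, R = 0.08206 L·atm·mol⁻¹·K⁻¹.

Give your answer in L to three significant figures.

2050 L

n(C) = 88.6 / 12.01 = 7.377 mol
n(H2O) = PV/RT = (20.6 × 51.6) / (0.08206 × 857.15) = 15.11 mol
For 7.377 mol C, stoichiometry requires (1/1) × 7.377 = 7.377 mol H2O; 15.11 mol is available, so C is limiting.
n(CO) = (1/1) × 7.377 = 7.377 mol
V(CO) = nRT/P = 7.377 × 0.08206 × 1070.15 / 0.316 = 2050 L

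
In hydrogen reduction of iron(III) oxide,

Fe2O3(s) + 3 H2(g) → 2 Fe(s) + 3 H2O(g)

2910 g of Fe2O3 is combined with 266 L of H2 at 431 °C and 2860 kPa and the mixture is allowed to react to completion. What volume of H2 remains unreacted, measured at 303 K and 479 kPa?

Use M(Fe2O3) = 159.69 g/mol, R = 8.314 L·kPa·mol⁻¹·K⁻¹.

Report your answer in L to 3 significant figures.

n(Fe2O3) = 2910 / 159.69 = 18.22 mol
n(H2) = PV/RT = (2860 × 266) / (8.314 × 704.15) = 129.9 mol
For 18.22 mol Fe2O3, stoichiometry requires (3/1) × 18.22 = 54.66 mol H2; 129.9 mol is available, so Fe2O3 is limiting.
n(H2) consumed = (3/1) × 18.22 = 54.66 mol; remaining = 129.9 − 54.66 = 75.24 mol
V(H2) = nRT/P = 75.24 × 8.314 × 303 / 479 = 395.7 L

396 L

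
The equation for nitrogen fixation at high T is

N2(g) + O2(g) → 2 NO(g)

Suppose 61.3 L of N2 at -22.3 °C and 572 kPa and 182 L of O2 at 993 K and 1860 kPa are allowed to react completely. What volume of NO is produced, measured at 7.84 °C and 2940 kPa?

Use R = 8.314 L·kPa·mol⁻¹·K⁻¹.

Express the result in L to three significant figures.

n(N2) = PV/RT = (572 × 61.3) / (8.314 × 250.85) = 16.81 mol
n(O2) = PV/RT = (1860 × 182) / (8.314 × 993) = 41.00 mol
For 16.81 mol N2, stoichiometry requires (1/1) × 16.81 = 16.81 mol O2; 41.00 mol is available, so N2 is limiting.
n(NO) = (2/1) × 16.81 = 33.62 mol
V(NO) = nRT/P = 33.62 × 8.314 × 280.99 / 2940 = 26.71 L

26.7 L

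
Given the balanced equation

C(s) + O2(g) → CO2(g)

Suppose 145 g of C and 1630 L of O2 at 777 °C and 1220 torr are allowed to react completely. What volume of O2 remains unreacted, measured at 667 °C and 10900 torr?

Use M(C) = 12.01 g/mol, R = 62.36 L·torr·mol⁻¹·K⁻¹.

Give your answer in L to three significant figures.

n(C) = 145 / 12.01 = 12.07 mol
n(O2) = PV/RT = (1220 × 1630) / (62.36 × 1050.15) = 30.37 mol
For 12.07 mol C, stoichiometry requires (1/1) × 12.07 = 12.07 mol O2; 30.37 mol is available, so C is limiting.
n(O2) consumed = (1/1) × 12.07 = 12.07 mol; remaining = 30.37 − 12.07 = 18.30 mol
V(O2) = nRT/P = 18.30 × 62.36 × 940.15 / 10900 = 98.43 L

98.4 L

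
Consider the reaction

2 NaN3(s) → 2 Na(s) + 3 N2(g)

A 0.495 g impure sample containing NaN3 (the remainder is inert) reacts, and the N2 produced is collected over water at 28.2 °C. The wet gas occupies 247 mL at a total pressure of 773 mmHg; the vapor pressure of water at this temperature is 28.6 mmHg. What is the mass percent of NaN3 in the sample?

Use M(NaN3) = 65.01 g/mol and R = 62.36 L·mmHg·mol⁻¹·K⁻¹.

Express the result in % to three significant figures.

85.7 %

P(N2) = 773 − 28.6 = 744.4 mmHg
n(N2) = PV/RT = (744.4 × 0.2470) / (62.36 × 301.35) = 0.009784 mol
n(NaN3) = (2/3) × 0.009784 = 0.006523 mol
m(NaN3) = 0.006523 × 65.01 = 0.4241 g
%NaN3 = 0.4241 / 0.495 × 100 = 85.68%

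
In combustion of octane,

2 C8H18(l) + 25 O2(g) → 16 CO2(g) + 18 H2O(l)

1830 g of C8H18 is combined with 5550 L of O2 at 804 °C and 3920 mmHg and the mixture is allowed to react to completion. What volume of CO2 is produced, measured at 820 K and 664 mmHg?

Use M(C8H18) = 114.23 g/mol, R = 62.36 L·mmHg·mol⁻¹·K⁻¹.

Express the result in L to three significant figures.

9870 L

n(C8H18) = 1830 / 114.23 = 16.02 mol
n(O2) = PV/RT = (3920 × 5550) / (62.36 × 1077.15) = 323.9 mol
For 16.02 mol C8H18, stoichiometry requires (25/2) × 16.02 = 200.2 mol O2; 323.9 mol is available, so C8H18 is limiting.
n(CO2) = (16/2) × 16.02 = 128.2 mol
V(CO2) = nRT/P = 128.2 × 62.36 × 820 / 664 = 9873 L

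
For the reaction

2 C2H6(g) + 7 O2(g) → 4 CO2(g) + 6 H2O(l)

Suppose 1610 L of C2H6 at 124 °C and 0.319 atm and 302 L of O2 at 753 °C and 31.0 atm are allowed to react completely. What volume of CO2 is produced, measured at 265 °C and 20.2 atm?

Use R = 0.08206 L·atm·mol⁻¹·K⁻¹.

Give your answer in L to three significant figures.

68.9 L

n(C2H6) = PV/RT = (0.319 × 1610) / (0.08206 × 397.15) = 15.76 mol
n(O2) = PV/RT = (31.0 × 302) / (0.08206 × 1026.15) = 111.2 mol
For 15.76 mol C2H6, stoichiometry requires (7/2) × 15.76 = 55.16 mol O2; 111.2 mol is available, so C2H6 is limiting.
n(CO2) = (4/2) × 15.76 = 31.52 mol
V(CO2) = nRT/P = 31.52 × 0.08206 × 538.15 / 20.2 = 68.91 L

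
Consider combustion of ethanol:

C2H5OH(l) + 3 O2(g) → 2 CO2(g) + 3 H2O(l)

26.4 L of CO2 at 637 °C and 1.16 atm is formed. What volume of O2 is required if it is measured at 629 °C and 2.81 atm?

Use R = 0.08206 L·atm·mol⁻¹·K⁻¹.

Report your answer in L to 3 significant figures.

n(CO2) = PV/RT = (1.16 × 26.4) / (0.08206 × 910.15) = 0.4100 mol
n(O2) = (3/2) × 0.4100 = 0.6150 mol
V = nRT/P = 0.6150 × 0.08206 × 902.15 / 2.81 = 16.20 L

16.2 L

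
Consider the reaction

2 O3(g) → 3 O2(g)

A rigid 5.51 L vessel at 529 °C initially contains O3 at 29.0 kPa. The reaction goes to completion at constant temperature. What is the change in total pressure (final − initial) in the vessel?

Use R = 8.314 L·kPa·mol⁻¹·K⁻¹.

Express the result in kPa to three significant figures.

Rigid vessel, constant T ⇒ P scales with total gas moles (2 → 3).
P_final = (3/2) × 29.0 = 43.50 kPa; ΔP = 43.50 − 29.0 = 14.50 kPa

14.5 kPa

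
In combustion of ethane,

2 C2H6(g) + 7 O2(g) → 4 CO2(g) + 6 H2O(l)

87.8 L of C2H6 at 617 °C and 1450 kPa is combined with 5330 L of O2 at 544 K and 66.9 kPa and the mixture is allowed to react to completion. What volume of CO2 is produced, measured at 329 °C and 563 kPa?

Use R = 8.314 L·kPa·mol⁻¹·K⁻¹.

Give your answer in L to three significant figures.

n(C2H6) = PV/RT = (1450 × 87.8) / (8.314 × 890.15) = 17.20 mol
n(O2) = PV/RT = (66.9 × 5330) / (8.314 × 544) = 78.84 mol
For 17.20 mol C2H6, stoichiometry requires (7/2) × 17.20 = 60.20 mol O2; 78.84 mol is available, so C2H6 is limiting.
n(CO2) = (4/2) × 17.20 = 34.40 mol
V(CO2) = nRT/P = 34.40 × 8.314 × 602.15 / 563 = 305.9 L

306 L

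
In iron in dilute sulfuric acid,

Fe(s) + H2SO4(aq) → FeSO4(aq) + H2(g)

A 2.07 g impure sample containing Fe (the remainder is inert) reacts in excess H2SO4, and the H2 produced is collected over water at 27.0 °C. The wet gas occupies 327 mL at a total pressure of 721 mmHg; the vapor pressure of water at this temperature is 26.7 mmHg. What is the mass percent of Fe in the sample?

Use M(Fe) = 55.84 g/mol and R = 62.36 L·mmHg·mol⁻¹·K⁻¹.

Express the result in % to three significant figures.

32.7 %

P(H2) = 721 − 26.7 = 694.3 mmHg
n(H2) = PV/RT = (694.3 × 0.3270) / (62.36 × 300.15) = 0.01213 mol
n(Fe) = (1/1) × 0.01213 = 0.01213 mol
m(Fe) = 0.01213 × 55.84 = 0.6773 g
%Fe = 0.6773 / 2.07 × 100 = 32.72%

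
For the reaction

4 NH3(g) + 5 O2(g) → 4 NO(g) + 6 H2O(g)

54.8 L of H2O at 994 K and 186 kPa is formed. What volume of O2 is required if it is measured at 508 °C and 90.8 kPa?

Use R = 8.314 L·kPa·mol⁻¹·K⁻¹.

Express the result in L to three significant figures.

n(H2O) = PV/RT = (186 × 54.8) / (8.314 × 994) = 1.233 mol
n(O2) = (5/6) × 1.233 = 1.028 mol
V = nRT/P = 1.028 × 8.314 × 781.15 / 90.8 = 73.53 L

73.5 L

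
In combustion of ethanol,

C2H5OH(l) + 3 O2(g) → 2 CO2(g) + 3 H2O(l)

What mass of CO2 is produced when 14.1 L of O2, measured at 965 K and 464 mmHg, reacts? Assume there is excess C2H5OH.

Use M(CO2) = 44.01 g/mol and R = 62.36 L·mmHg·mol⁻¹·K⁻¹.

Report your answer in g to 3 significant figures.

n(O2) = PV/RT = (464 × 14.1) / (62.36 × 965) = 0.1087 mol
n(CO2) = (2/3) × 0.1087 = 0.07247 mol
m(CO2) = 0.07247 × 44.01 = 3.189 g

3.19 g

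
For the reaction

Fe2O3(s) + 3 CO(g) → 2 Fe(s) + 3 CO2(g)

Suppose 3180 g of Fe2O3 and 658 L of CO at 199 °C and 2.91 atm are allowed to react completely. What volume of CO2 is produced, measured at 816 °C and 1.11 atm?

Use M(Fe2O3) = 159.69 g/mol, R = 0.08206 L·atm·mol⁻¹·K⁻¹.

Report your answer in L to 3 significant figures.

n(Fe2O3) = 3180 / 159.69 = 19.91 mol
n(CO) = PV/RT = (2.91 × 658) / (0.08206 × 472.15) = 49.42 mol
For 19.91 mol Fe2O3, stoichiometry requires (3/1) × 19.91 = 59.73 mol CO; 49.42 mol is available, so CO is limiting.
n(CO2) = (3/3) × 49.42 = 49.42 mol
V(CO2) = nRT/P = 49.42 × 0.08206 × 1089.15 / 1.11 = 3979 L

3980 L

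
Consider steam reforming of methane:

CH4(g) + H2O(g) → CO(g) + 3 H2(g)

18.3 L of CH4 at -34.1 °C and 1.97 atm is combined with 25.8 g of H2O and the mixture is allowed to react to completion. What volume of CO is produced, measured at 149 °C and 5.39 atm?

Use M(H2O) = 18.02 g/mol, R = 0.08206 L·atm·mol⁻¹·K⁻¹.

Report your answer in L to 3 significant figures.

9.20 L

n(CH4) = PV/RT = (1.97 × 18.3) / (0.08206 × 239.05) = 1.838 mol
n(H2O) = 25.8 / 18.02 = 1.432 mol
For 1.838 mol CH4, stoichiometry requires (1/1) × 1.838 = 1.838 mol H2O; 1.432 mol is available, so H2O is limiting.
n(CO) = (1/1) × 1.432 = 1.432 mol
V(CO) = nRT/P = 1.432 × 0.08206 × 422.15 / 5.39 = 9.203 L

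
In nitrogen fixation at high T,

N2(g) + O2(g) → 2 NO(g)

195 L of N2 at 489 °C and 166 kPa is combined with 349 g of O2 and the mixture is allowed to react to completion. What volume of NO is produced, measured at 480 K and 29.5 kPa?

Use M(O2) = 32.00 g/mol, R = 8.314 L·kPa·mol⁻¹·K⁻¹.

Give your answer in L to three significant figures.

n(N2) = PV/RT = (166 × 195) / (8.314 × 762.15) = 5.108 mol
n(O2) = 349 / 32.00 = 10.91 mol
For 5.108 mol N2, stoichiometry requires (1/1) × 5.108 = 5.108 mol O2; 10.91 mol is available, so N2 is limiting.
n(NO) = (2/1) × 5.108 = 10.22 mol
V(NO) = nRT/P = 10.22 × 8.314 × 480 / 29.5 = 1383 L

1380 L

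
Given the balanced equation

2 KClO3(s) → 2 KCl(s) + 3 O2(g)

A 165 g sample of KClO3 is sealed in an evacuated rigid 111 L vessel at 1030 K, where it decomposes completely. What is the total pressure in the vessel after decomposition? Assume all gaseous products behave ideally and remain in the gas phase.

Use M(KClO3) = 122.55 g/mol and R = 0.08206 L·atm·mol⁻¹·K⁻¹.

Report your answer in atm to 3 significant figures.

1.54 atm

n(KClO3) = 165 / 122.55 = 1.346 mol
n(gas produced) = (3/2) × 1.346 = 2.019 mol
P = nRT/V = 2.019 × 0.08206 × 1030 / 111 = 1.537 atm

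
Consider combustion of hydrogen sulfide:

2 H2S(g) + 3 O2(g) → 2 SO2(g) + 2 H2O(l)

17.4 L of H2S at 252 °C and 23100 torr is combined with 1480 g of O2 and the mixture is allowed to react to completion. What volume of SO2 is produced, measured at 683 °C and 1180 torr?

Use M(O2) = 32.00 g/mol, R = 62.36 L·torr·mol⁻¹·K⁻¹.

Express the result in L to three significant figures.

620 L

n(H2S) = PV/RT = (23100 × 17.4) / (62.36 × 525.15) = 12.27 mol
n(O2) = 1480 / 32.00 = 46.25 mol
For 12.27 mol H2S, stoichiometry requires (3/2) × 12.27 = 18.41 mol O2; 46.25 mol is available, so H2S is limiting.
n(SO2) = (2/2) × 12.27 = 12.27 mol
V(SO2) = nRT/P = 12.27 × 62.36 × 956.15 / 1180 = 620.0 L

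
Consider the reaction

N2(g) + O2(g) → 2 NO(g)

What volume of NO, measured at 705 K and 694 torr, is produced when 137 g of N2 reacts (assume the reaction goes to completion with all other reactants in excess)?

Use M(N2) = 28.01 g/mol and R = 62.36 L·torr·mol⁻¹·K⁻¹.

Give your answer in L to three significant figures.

n(N2) = 137.0 / 28.01 = 4.891 mol
n(NO) = (2/1) × 4.891 = 9.782 mol
V = nRT/P = 9.782 × 62.36 × 705 / 694 = 619.7 L

620 L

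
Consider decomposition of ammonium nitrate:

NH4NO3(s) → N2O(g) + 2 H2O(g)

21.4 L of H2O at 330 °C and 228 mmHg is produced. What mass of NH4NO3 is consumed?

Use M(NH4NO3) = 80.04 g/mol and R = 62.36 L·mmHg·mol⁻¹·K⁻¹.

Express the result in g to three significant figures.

n(H2O) = PV/RT = (228 × 21.4) / (62.36 × 603.15) = 0.1297 mol
n(NH4NO3) = (1/2) × 0.1297 = 0.06485 mol
m(NH4NO3) = 0.06485 × 80.04 = 5.191 g

5.19 g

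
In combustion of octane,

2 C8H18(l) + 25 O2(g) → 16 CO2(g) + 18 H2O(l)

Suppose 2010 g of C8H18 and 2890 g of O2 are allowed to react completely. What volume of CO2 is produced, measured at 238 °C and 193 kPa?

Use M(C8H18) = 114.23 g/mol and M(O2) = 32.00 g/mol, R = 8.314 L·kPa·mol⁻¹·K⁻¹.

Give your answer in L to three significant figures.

1270 L

n(C8H18) = 2010 / 114.23 = 17.60 mol
n(O2) = 2890 / 32.00 = 90.31 mol
For 17.60 mol C8H18, stoichiometry requires (25/2) × 17.60 = 220.0 mol O2; 90.31 mol is available, so O2 is limiting.
n(CO2) = (16/25) × 90.31 = 57.80 mol
V(CO2) = nRT/P = 57.80 × 8.314 × 511.15 / 193 = 1273 L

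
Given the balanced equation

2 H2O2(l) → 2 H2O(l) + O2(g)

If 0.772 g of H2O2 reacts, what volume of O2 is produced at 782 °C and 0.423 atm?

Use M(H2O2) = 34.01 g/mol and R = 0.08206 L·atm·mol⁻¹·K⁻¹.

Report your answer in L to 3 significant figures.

n(H2O2) = 0.7720 / 34.01 = 0.02270 mol
n(O2) = (1/2) × 0.02270 = 0.01135 mol
V = nRT/P = 0.01135 × 0.08206 × 1055.15 / 0.423 = 2.323 L

2.32 L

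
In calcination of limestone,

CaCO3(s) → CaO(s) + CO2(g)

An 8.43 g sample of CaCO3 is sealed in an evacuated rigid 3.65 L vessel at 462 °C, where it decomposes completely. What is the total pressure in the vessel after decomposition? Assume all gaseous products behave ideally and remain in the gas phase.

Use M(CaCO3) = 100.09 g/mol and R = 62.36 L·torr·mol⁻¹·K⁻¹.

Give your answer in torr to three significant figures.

1060 torr

n(CaCO3) = 8.43 / 100.09 = 0.08422 mol
n(gas produced) = (1/1) × 0.08422 = 0.08422 mol
P = nRT/V = 0.08422 × 62.36 × 735.15 / 3.65 = 1058 torr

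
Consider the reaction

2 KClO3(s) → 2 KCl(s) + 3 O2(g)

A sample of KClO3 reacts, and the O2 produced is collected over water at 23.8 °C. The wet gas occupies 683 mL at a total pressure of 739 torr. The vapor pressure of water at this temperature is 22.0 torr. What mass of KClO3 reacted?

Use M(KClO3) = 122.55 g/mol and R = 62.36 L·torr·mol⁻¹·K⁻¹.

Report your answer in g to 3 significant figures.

2.16 g

P(O2) = 739 − 22.0 = 717.0 torr
n(O2) = PV/RT = (717.0 × 0.6830) / (62.36 × 296.95) = 0.02645 mol
n(KClO3) = (2/3) × 0.02645 = 0.01763 mol
m(KClO3) = 0.01763 × 122.55 = 2.161 g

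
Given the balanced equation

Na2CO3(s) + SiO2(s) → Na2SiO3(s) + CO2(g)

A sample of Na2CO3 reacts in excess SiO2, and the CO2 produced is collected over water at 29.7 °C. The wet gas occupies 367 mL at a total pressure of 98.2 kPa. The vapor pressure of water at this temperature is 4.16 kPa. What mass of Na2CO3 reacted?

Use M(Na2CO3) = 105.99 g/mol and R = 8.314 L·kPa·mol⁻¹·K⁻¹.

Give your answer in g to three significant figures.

1.45 g

P(CO2) = 98.2 − 4.16 = 94.04 kPa
n(CO2) = PV/RT = (94.04 × 0.3670) / (8.314 × 302.85) = 0.01371 mol
n(Na2CO3) = (1/1) × 0.01371 = 0.01371 mol
m(Na2CO3) = 0.01371 × 105.99 = 1.453 g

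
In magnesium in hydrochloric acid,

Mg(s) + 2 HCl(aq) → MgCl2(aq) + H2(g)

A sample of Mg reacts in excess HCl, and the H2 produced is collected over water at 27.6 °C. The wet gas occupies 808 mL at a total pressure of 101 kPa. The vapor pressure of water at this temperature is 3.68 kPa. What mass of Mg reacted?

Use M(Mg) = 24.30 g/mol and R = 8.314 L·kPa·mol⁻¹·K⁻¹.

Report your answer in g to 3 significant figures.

P(H2) = 101 − 3.68 = 97.32 kPa
n(H2) = PV/RT = (97.32 × 0.8080) / (8.314 × 300.75) = 0.03145 mol
n(Mg) = (1/1) × 0.03145 = 0.03145 mol
m(Mg) = 0.03145 × 24.30 = 0.7642 g

0.764 g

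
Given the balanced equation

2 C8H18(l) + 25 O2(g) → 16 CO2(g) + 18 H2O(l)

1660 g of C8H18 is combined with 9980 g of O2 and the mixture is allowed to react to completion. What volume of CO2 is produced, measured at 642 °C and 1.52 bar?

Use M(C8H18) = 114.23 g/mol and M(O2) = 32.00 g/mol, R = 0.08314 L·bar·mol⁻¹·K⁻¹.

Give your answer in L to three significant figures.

5820 L

n(C8H18) = 1660 / 114.23 = 14.53 mol
n(O2) = 9980 / 32.00 = 311.9 mol
For 14.53 mol C8H18, stoichiometry requires (25/2) × 14.53 = 181.6 mol O2; 311.9 mol is available, so C8H18 is limiting.
n(CO2) = (16/2) × 14.53 = 116.2 mol
V(CO2) = nRT/P = 116.2 × 0.08314 × 915.15 / 1.52 = 5817 L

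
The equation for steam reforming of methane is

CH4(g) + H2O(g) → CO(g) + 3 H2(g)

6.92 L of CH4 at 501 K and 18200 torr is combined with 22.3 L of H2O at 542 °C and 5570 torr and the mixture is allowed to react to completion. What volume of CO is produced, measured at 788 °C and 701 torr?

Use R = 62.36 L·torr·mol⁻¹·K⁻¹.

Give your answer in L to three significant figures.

231 L

n(CH4) = PV/RT = (18200 × 6.92) / (62.36 × 501) = 4.031 mol
n(H2O) = PV/RT = (5570 × 22.3) / (62.36 × 815.15) = 2.444 mol
For 4.031 mol CH4, stoichiometry requires (1/1) × 4.031 = 4.031 mol H2O; 2.444 mol is available, so H2O is limiting.
n(CO) = (1/1) × 2.444 = 2.444 mol
V(CO) = nRT/P = 2.444 × 62.36 × 1061.15 / 701 = 230.7 L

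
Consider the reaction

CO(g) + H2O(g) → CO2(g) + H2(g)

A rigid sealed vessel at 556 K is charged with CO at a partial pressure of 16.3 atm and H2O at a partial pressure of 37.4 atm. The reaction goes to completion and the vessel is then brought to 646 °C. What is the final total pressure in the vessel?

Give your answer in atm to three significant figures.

88.8 atm

With V and T fixed, P_i ∝ n_i, so the mole ratios apply directly to partial pressures at 556 K.
P(H2O) required for 16.3 atm of CO = (1/1) × 16.3 = 16.30 atm; available 37.4 atm, so CO is limiting.
P(H2O) remaining = 37.4 − (1/1) × 16.3 = 21.10 atm
P(gaseous products) = (1+1)/1 × 16.3 = 32.60 atm
P_total at 556 K = 21.10 + 32.60 = 53.70 atm
Scaling to 646 °C: P = 53.70 × 919.15/556 = 88.77 atm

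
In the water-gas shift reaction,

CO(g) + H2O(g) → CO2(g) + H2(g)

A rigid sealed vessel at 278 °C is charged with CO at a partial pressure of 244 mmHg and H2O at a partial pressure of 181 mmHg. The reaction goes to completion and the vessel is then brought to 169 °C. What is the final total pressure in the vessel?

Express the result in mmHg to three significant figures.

341 mmHg

With V and T fixed, P_i ∝ n_i, so the mole ratios apply directly to partial pressures at 278 °C.
P(H2O) required for 244 mmHg of CO = (1/1) × 244 = 244.0 mmHg; available 181 mmHg, so H2O is limiting.
P(CO) remaining = 244 − (1/1) × 181 = 63.00 mmHg
P(gaseous products) = (1+1)/1 × 181 = 362.0 mmHg
P_total at 278 °C = 63.00 + 362.0 = 425.0 mmHg
Scaling to 169 °C: P = 425.0 × 442.15/551.15 = 340.9 mmHg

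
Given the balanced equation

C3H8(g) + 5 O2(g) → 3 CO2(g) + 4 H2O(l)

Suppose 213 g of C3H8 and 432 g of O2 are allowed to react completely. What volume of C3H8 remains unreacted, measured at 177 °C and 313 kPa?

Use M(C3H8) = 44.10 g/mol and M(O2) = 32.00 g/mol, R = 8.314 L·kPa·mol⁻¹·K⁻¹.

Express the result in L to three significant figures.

25.5 L

n(C3H8) = 213 / 44.10 = 4.830 mol
n(O2) = 432 / 32.00 = 13.50 mol
For 4.830 mol C3H8, stoichiometry requires (5/1) × 4.830 = 24.15 mol O2; 13.50 mol is available, so O2 is limiting.
n(C3H8) consumed = (1/5) × 13.50 = 2.700 mol; remaining = 4.830 − 2.700 = 2.130 mol
V(C3H8) = nRT/P = 2.130 × 8.314 × 450.15 / 313 = 25.47 L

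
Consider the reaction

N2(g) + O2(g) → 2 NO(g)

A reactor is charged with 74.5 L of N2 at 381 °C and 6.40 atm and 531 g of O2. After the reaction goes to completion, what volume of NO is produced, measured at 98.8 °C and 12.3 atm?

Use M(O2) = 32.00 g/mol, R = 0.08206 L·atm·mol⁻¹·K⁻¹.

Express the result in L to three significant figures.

44.1 L

n(N2) = PV/RT = (6.40 × 74.5) / (0.08206 × 654.15) = 8.882 mol
n(O2) = 531 / 32.00 = 16.59 mol
For 8.882 mol N2, stoichiometry requires (1/1) × 8.882 = 8.882 mol O2; 16.59 mol is available, so N2 is limiting.
n(NO) = (2/1) × 8.882 = 17.76 mol
V(NO) = nRT/P = 17.76 × 0.08206 × 371.95 / 12.3 = 44.07 L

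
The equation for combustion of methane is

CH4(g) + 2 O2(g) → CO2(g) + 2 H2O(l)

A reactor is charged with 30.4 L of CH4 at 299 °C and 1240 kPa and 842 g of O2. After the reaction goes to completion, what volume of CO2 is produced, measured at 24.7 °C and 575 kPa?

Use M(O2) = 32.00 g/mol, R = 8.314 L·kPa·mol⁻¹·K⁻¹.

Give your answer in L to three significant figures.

n(CH4) = PV/RT = (1240 × 30.4) / (8.314 × 572.15) = 7.925 mol
n(O2) = 842 / 32.00 = 26.31 mol
For 7.925 mol CH4, stoichiometry requires (2/1) × 7.925 = 15.85 mol O2; 26.31 mol is available, so CH4 is limiting.
n(CO2) = (1/1) × 7.925 = 7.925 mol
V(CO2) = nRT/P = 7.925 × 8.314 × 297.85 / 575 = 34.13 L

34.1 L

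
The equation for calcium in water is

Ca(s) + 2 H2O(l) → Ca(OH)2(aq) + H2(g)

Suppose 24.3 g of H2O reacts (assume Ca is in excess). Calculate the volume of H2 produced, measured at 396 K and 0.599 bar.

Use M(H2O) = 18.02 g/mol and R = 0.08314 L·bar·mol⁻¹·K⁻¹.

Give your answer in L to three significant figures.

37.1 L

n(H2O) = 24.30 / 18.02 = 1.349 mol
n(H2) = (1/2) × 1.349 = 0.6745 mol
V = nRT/P = 0.6745 × 0.08314 × 396 / 0.599 = 37.07 L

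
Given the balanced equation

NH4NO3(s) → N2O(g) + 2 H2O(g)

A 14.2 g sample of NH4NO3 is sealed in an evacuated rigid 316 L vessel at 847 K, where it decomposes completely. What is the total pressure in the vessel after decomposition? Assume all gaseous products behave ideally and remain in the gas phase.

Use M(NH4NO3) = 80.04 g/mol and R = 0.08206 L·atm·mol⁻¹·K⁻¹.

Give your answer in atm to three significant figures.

0.117 atm

n(NH4NO3) = 14.2 / 80.04 = 0.1774 mol
n(gas produced) = (3/1) × 0.1774 = 0.5322 mol
P = nRT/V = 0.5322 × 0.08206 × 847 / 316 = 0.1171 atm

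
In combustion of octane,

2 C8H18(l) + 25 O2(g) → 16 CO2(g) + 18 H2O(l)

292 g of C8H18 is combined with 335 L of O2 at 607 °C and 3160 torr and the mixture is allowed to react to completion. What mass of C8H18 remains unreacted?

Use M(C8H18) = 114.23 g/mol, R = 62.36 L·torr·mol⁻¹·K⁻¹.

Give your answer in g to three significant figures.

116 g

n(C8H18) = 292 / 114.23 = 2.556 mol
n(O2) = PV/RT = (3160 × 335) / (62.36 × 880.15) = 19.29 mol
For 2.556 mol C8H18, stoichiometry requires (25/2) × 2.556 = 31.95 mol O2; 19.29 mol is available, so O2 is limiting.
n(C8H18) consumed = (2/25) × 19.29 = 1.543 mol; remaining = 2.556 − 1.543 = 1.013 mol
m(C8H18) = 1.013 × 114.23 = 115.7 g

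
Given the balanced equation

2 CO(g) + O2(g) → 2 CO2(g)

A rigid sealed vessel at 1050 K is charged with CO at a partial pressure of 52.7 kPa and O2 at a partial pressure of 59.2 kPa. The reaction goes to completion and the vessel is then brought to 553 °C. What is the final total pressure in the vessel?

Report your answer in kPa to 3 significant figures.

Because the vessel is rigid and T is held at 1050 K, work the stoichiometry in partial pressures (P_i = n_iRT/V).
P(O2) required for 52.7 kPa of CO = (1/2) × 52.7 = 26.35 kPa; available 59.2 kPa, so CO is limiting.
P(O2) remaining = 59.2 − (1/2) × 52.7 = 32.85 kPa
P(gaseous products) = (2)/2 × 52.7 = 52.70 kPa
P_total at 1050 K = 32.85 + 52.70 = 85.55 kPa
Scaling to 553 °C: P = 85.55 × 826.15/1050 = 67.31 kPa

67.3 kPa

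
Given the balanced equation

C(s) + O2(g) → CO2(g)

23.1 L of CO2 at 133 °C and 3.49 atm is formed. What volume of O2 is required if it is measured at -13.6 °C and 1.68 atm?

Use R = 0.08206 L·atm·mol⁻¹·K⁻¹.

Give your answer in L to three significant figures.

n(CO2) = PV/RT = (3.49 × 23.1) / (0.08206 × 406.15) = 2.419 mol
n(O2) = (1/1) × 2.419 = 2.419 mol
V = nRT/P = 2.419 × 0.08206 × 259.55 / 1.68 = 30.67 L

30.7 L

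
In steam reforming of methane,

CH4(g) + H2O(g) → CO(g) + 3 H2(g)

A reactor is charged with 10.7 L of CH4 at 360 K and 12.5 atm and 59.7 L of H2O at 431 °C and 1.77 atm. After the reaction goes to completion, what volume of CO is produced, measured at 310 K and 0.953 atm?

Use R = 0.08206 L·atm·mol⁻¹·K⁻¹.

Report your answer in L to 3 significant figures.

48.8 L

n(CH4) = PV/RT = (12.5 × 10.7) / (0.08206 × 360) = 4.528 mol
n(H2O) = PV/RT = (1.77 × 59.7) / (0.08206 × 704.15) = 1.829 mol
For 4.528 mol CH4, stoichiometry requires (1/1) × 4.528 = 4.528 mol H2O; 1.829 mol is available, so H2O is limiting.
n(CO) = (1/1) × 1.829 = 1.829 mol
V(CO) = nRT/P = 1.829 × 0.08206 × 310 / 0.953 = 48.82 L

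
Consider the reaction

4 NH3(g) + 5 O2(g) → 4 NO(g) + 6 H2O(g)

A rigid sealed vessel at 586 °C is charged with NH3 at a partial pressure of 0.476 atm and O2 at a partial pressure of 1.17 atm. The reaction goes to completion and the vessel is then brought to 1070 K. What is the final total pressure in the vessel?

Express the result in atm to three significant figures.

2.20 atm

With V and T fixed, P_i ∝ n_i, so the mole ratios apply directly to partial pressures at 586 °C.
P(O2) required for 0.476 atm of NH3 = (5/4) × 0.476 = 0.5950 atm; available 1.17 atm, so NH3 is limiting.
P(O2) remaining = 1.17 − (5/4) × 0.476 = 0.5750 atm
P(gaseous products) = (4+6)/4 × 0.476 = 1.190 atm
P_total at 586 °C = 0.5750 + 1.190 = 1.765 atm
Scaling to 1070 K: P = 1.765 × 1070/859.15 = 2.198 atm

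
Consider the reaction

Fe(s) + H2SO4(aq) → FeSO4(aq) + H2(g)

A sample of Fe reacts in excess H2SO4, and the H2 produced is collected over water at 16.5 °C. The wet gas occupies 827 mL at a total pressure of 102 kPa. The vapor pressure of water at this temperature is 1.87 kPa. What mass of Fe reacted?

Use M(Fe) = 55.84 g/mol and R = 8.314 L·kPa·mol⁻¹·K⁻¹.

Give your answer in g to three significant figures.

P(H2) = 102 − 1.87 = 100.1 kPa
n(H2) = PV/RT = (100.1 × 0.8270) / (8.314 × 289.65) = 0.03438 mol
n(Fe) = (1/1) × 0.03438 = 0.03438 mol
m(Fe) = 0.03438 × 55.84 = 1.920 g

1.92 g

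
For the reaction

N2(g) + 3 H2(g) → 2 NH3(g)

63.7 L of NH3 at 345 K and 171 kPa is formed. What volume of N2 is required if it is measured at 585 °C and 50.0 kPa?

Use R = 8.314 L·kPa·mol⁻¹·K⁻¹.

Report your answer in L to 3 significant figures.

271 L

n(NH3) = PV/RT = (171 × 63.7) / (8.314 × 345) = 3.798 mol
n(N2) = (1/2) × 3.798 = 1.899 mol
V = nRT/P = 1.899 × 8.314 × 858.15 / 50.0 = 271.0 L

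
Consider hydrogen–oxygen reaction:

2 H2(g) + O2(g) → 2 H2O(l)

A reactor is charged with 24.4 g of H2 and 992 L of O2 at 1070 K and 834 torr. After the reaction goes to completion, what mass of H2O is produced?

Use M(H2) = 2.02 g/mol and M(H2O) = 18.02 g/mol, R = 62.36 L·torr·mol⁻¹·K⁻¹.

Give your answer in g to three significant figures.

218 g

n(H2) = 24.4 / 2.02 = 12.08 mol
n(O2) = PV/RT = (834 × 992) / (62.36 × 1070) = 12.40 mol
For 12.08 mol H2, stoichiometry requires (1/2) × 12.08 = 6.040 mol O2; 12.40 mol is available, so H2 is limiting.
n(H2O) = (2/2) × 12.08 = 12.08 mol
m(H2O) = 12.08 × 18.02 = 217.7 g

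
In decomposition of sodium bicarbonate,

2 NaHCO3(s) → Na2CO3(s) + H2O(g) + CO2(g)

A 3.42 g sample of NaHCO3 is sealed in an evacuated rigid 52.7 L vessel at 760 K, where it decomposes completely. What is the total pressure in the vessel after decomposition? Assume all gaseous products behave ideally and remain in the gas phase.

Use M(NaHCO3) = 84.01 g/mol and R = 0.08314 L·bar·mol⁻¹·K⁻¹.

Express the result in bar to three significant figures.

n(NaHCO3) = 3.42 / 84.01 = 0.04071 mol
n(gas produced) = (2/2) × 0.04071 = 0.04071 mol
P = nRT/V = 0.04071 × 0.08314 × 760 / 52.7 = 0.04881 bar

0.0488 bar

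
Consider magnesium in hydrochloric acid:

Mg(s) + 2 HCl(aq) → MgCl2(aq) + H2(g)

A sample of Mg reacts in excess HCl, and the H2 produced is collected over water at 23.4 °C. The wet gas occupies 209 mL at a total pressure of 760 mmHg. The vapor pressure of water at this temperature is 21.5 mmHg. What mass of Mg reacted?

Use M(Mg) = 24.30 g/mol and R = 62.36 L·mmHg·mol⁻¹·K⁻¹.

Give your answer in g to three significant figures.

0.203 g

P(H2) = 760 − 21.5 = 738.5 mmHg
n(H2) = PV/RT = (738.5 × 0.2090) / (62.36 × 296.55) = 0.008346 mol
n(Mg) = (1/1) × 0.008346 = 0.008346 mol
m(Mg) = 0.008346 × 24.30 = 0.2028 g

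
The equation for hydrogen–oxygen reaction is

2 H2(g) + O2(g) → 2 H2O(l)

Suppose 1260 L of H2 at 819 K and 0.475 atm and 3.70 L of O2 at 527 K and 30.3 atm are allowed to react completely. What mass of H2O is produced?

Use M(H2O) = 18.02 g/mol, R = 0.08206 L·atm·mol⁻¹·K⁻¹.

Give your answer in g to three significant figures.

n(H2) = PV/RT = (0.475 × 1260) / (0.08206 × 819) = 8.905 mol
n(O2) = PV/RT = (30.3 × 3.70) / (0.08206 × 527) = 2.592 mol
For 8.905 mol H2, stoichiometry requires (1/2) × 8.905 = 4.452 mol O2; 2.592 mol is available, so O2 is limiting.
n(H2O) = (2/1) × 2.592 = 5.184 mol
m(H2O) = 5.184 × 18.02 = 93.42 g

93.4 g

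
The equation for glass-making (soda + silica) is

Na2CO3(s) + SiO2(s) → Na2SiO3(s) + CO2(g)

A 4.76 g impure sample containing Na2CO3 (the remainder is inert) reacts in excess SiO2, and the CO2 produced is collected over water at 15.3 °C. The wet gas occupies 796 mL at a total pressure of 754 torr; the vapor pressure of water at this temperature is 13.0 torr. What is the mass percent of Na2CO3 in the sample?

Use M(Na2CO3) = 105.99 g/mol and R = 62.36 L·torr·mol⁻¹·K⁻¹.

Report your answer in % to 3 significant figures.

73.0 %

P(CO2) = 754 − 13.0 = 741.0 torr
n(CO2) = PV/RT = (741.0 × 0.7960) / (62.36 × 288.45) = 0.03279 mol
n(Na2CO3) = (1/1) × 0.03279 = 0.03279 mol
m(Na2CO3) = 0.03279 × 105.99 = 3.475 g
%Na2CO3 = 3.475 / 4.76 × 100 = 73.00%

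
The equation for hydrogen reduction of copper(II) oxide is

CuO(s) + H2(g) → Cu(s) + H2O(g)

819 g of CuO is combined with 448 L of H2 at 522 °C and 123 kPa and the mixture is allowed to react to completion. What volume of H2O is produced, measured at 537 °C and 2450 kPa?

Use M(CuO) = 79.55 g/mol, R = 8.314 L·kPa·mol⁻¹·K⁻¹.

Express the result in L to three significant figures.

n(CuO) = 819 / 79.55 = 10.30 mol
n(H2) = PV/RT = (123 × 448) / (8.314 × 795.15) = 8.335 mol
For 10.30 mol CuO, stoichiometry requires (1/1) × 10.30 = 10.30 mol H2; 8.335 mol is available, so H2 is limiting.
n(H2O) = (1/1) × 8.335 = 8.335 mol
V(H2O) = nRT/P = 8.335 × 8.314 × 810.15 / 2450 = 22.91 L

22.9 L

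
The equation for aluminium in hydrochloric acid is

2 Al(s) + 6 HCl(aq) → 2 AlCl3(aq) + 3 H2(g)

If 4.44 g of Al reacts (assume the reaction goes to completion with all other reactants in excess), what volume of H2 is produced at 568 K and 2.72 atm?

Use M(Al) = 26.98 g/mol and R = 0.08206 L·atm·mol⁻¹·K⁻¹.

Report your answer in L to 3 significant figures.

4.23 L

n(Al) = 4.440 / 26.98 = 0.1646 mol
n(H2) = (3/2) × 0.1646 = 0.2469 mol
V = nRT/P = 0.2469 × 0.08206 × 568 / 2.72 = 4.231 L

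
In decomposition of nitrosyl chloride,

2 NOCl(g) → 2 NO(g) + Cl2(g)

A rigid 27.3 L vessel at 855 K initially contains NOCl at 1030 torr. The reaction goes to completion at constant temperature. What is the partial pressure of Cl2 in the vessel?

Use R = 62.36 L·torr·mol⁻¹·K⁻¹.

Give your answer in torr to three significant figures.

n(NOCl)₀ = PV/RT = (1030 × 27.3) / (62.36 × 855) = 0.5274 mol
n(Cl2) = (1/2) × 0.5274 = 0.2637 mol
P(Cl2) = nRT/V = 0.2637 × 62.36 × 855 / 27.3 = 515.0 torr

515 torr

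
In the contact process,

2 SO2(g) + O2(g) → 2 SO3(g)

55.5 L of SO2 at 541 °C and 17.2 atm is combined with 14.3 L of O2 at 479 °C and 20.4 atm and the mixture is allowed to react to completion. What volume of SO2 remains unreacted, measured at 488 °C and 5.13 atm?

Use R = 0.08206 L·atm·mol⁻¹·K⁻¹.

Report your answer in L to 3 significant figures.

n(SO2) = PV/RT = (17.2 × 55.5) / (0.08206 × 814.15) = 14.29 mol
n(O2) = PV/RT = (20.4 × 14.3) / (0.08206 × 752.15) = 4.726 mol
For 14.29 mol SO2, stoichiometry requires (1/2) × 14.29 = 7.145 mol O2; 4.726 mol is available, so O2 is limiting.
n(SO2) consumed = (2/1) × 4.726 = 9.452 mol; remaining = 14.29 − 9.452 = 4.838 mol
V(SO2) = nRT/P = 4.838 × 0.08206 × 761.15 / 5.13 = 58.90 L

58.9 L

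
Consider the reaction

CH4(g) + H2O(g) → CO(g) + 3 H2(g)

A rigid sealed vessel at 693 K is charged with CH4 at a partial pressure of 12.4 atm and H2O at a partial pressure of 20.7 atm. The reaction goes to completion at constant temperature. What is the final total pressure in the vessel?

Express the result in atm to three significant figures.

57.9 atm

Because the vessel is rigid and T is held at 693 K, work the stoichiometry in partial pressures (P_i = n_iRT/V).
P(H2O) required for 12.4 atm of CH4 = (1/1) × 12.4 = 12.40 atm; available 20.7 atm, so CH4 is limiting.
P(H2O) remaining = 20.7 − (1/1) × 12.4 = 8.300 atm
P(gaseous products) = (1+3)/1 × 12.4 = 49.60 atm
P_total at 693 K = 8.300 + 49.60 = 57.90 atm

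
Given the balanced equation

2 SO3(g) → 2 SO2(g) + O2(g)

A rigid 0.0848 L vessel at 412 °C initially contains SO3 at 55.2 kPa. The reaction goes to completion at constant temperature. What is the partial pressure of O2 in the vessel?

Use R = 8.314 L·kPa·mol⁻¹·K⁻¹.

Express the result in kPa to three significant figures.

27.6 kPa

n(SO3)₀ = PV/RT = (55.2 × 0.0848) / (8.314 × 685.15) = 0.0008217 mol
n(O2) = (1/2) × 0.0008217 = 0.0004108 mol
P(O2) = nRT/V = 0.0004108 × 8.314 × 685.15 / 0.0848 = 27.59 kPa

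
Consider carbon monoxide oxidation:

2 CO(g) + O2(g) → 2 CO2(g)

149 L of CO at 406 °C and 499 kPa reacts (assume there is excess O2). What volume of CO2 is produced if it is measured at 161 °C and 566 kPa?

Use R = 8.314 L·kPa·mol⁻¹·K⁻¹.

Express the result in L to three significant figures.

n(CO) = PV/RT = (499 × 149) / (8.314 × 679.15) = 13.17 mol
n(CO2) = (2/2) × 13.17 = 13.17 mol
V = nRT/P = 13.17 × 8.314 × 434.15 / 566 = 83.99 L

84.0 L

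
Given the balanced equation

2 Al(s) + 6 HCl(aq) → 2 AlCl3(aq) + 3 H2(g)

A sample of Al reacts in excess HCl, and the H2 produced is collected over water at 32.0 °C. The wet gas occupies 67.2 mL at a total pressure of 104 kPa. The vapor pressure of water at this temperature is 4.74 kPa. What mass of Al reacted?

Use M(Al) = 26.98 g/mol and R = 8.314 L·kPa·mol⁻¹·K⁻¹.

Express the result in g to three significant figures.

P(H2) = 104 − 4.74 = 99.26 kPa
n(H2) = PV/RT = (99.26 × 0.06720) / (8.314 × 305.15) = 0.002629 mol
n(Al) = (2/3) × 0.002629 = 0.001753 mol
m(Al) = 0.001753 × 26.98 = 0.04730 g

0.0473 g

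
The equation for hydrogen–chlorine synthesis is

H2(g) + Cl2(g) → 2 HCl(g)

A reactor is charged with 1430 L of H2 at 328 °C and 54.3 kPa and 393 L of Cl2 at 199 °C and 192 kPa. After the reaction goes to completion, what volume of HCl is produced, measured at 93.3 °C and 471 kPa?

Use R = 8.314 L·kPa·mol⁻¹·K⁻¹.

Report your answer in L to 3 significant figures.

201 L

n(H2) = PV/RT = (54.3 × 1430) / (8.314 × 601.15) = 15.54 mol
n(Cl2) = PV/RT = (192 × 393) / (8.314 × 472.15) = 19.22 mol
For 15.54 mol H2, stoichiometry requires (1/1) × 15.54 = 15.54 mol Cl2; 19.22 mol is available, so H2 is limiting.
n(HCl) = (2/1) × 15.54 = 31.08 mol
V(HCl) = nRT/P = 31.08 × 8.314 × 366.45 / 471 = 201.0 L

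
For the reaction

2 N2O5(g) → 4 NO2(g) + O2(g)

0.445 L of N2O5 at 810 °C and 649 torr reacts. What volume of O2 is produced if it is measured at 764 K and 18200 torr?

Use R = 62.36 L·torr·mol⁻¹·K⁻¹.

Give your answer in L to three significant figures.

n(N2O5) = PV/RT = (649 × 0.445) / (62.36 × 1083.15) = 0.004276 mol
n(O2) = (1/2) × 0.004276 = 0.002138 mol
V = nRT/P = 0.002138 × 62.36 × 764 / 18200 = 0.005597 L

0.00560 L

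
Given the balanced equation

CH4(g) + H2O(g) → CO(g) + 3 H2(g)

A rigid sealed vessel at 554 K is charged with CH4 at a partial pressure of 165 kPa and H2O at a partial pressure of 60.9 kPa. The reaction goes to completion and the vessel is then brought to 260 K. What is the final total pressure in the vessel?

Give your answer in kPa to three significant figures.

Because the vessel is rigid and T is held at 554 K, work the stoichiometry in partial pressures (P_i = n_iRT/V).
P(H2O) required for 165 kPa of CH4 = (1/1) × 165 = 165.0 kPa; available 60.9 kPa, so H2O is limiting.
P(CH4) remaining = 165 − (1/1) × 60.9 = 104.1 kPa
P(gaseous products) = (1+3)/1 × 60.9 = 243.6 kPa
P_total at 554 K = 104.1 + 243.6 = 347.7 kPa
Scaling to 260 K: P = 347.7 × 260/554 = 163.2 kPa

163 kPa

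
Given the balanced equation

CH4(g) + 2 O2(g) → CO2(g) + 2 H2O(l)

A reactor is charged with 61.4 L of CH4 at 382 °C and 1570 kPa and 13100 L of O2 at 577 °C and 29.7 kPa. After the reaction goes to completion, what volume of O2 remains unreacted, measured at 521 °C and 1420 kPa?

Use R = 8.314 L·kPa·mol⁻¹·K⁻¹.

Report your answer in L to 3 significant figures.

n(CH4) = PV/RT = (1570 × 61.4) / (8.314 × 655.15) = 17.70 mol
n(O2) = PV/RT = (29.7 × 13100) / (8.314 × 850.15) = 55.05 mol
For 17.70 mol CH4, stoichiometry requires (2/1) × 17.70 = 35.40 mol O2; 55.05 mol is available, so CH4 is limiting.
n(O2) consumed = (2/1) × 17.70 = 35.40 mol; remaining = 55.05 − 35.40 = 19.65 mol
V(O2) = nRT/P = 19.65 × 8.314 × 794.15 / 1420 = 91.37 L

91.4 L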